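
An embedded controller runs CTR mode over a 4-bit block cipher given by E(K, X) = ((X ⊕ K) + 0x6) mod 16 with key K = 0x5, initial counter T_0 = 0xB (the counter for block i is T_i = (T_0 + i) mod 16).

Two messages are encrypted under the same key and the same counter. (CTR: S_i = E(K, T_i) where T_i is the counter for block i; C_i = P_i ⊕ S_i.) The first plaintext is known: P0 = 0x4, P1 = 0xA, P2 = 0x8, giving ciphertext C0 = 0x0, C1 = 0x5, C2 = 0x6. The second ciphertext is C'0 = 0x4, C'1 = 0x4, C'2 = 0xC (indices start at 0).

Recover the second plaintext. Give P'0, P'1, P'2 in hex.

In CTR with a reused counter, both messages share the same keystream S_i, so C_i ⊕ C'_i = P_i ⊕ P'_i and thus P'_i = P_i ⊕ C_i ⊕ C'_i.
P'0: 0x4 ⊕ 0x0 ⊕ 0x4 = 0x0.
P'1: 0xA ⊕ 0x5 ⊕ 0x4 = 0xB.
P'2: 0x8 ⊕ 0x6 ⊕ 0xC = 0x2.

P'0 = 0x0, P'1 = 0xB, P'2 = 0x2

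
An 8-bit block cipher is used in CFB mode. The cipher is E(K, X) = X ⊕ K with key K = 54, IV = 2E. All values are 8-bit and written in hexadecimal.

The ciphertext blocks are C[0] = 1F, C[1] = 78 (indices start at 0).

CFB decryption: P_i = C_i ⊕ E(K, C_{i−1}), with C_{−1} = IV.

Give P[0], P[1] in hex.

P[0]: E(K, 2E) = 7A; 1F ⊕ 7A = 65.
P[1]: E(K, 1F) = 4B; 78 ⊕ 4B = 33.

P[0] = 65, P[1] = 33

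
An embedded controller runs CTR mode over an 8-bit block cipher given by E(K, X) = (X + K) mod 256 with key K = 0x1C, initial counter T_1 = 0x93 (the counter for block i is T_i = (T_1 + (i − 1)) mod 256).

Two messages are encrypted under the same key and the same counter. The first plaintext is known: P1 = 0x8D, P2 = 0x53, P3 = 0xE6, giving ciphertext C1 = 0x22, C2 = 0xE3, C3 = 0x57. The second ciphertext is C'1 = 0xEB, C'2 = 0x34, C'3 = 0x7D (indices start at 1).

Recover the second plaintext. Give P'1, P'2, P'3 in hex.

In CTR with a reused counter, both messages share the same keystream S_i, so C_i ⊕ C'_i = P_i ⊕ P'_i and thus P'_i = P_i ⊕ C_i ⊕ C'_i.
P'1: 0x8D ⊕ 0x22 ⊕ 0xEB = 0x44.
P'2: 0x53 ⊕ 0xE3 ⊕ 0x34 = 0x84.
P'3: 0xE6 ⊕ 0x57 ⊕ 0x7D = 0xCC.

P'1 = 0x44, P'2 = 0x84, P'3 = 0xCC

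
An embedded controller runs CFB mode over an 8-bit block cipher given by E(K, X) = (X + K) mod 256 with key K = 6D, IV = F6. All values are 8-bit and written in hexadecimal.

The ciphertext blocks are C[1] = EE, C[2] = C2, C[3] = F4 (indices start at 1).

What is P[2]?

P[2] = 99

CFB decryption: P_i = C_i ⊕ E(K, C_{i−1}), with C_{0} = IV.
P[2]: E(K, EE) = 5B; C2 ⊕ 5B = 99.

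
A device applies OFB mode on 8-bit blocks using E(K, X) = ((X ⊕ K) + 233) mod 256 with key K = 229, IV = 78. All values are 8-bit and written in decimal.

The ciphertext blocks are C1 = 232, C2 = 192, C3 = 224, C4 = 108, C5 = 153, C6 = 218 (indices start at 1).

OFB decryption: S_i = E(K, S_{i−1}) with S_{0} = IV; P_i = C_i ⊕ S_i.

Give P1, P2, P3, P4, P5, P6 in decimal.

P1: S = E(K, 78) = 148; 232 ⊕ 148 = 124.
P2: S = E(K, 148) = 90; 192 ⊕ 90 = 154.
P3: S = E(K, 90) = 168; 224 ⊕ 168 = 72.
P4: S = E(K, 168) = 54; 108 ⊕ 54 = 90.
P5: S = E(K, 54) = 188; 153 ⊕ 188 = 37.
P6: S = E(K, 188) = 66; 218 ⊕ 66 = 152.

P1 = 124, P2 = 154, P3 = 72, P4 = 90, P5 = 37, P6 = 152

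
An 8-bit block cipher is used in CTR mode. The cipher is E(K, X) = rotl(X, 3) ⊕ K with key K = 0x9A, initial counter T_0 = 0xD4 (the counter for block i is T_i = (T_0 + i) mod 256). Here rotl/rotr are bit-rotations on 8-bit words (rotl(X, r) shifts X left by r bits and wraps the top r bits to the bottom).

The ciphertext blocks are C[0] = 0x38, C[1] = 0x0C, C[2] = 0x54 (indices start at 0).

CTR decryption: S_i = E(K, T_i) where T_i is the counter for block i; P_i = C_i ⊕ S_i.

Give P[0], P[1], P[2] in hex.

P[0]: T = 0xD4, S = E(K, T) = 0x3C; 0x38 ⊕ 0x3C = 0x04.
P[1]: T = 0xD5, S = E(K, T) = 0x34; 0x0C ⊕ 0x34 = 0x38.
P[2]: T = 0xD6, S = E(K, T) = 0x2C; 0x54 ⊕ 0x2C = 0x78.

P[0] = 0x04, P[1] = 0x38, P[2] = 0x78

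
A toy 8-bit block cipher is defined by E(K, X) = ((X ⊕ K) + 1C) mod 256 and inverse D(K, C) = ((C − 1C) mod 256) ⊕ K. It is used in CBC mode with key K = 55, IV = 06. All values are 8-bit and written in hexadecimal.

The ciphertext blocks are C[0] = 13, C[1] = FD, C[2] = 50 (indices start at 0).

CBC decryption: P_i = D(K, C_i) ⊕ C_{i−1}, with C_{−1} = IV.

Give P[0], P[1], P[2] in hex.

P[0] = A4, P[1] = A7, P[2] = 9C

P[0]: D(K, 13) = A2; A2 ⊕ 06 = A4.
P[1]: D(K, FD) = B4; B4 ⊕ 13 = A7.
P[2]: D(K, 50) = 61; 61 ⊕ FD = 9C.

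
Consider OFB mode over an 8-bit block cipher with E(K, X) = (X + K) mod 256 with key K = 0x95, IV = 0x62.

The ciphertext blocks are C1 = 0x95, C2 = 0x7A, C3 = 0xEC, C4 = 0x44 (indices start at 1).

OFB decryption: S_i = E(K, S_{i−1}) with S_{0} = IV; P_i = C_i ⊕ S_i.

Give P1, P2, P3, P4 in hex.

P1: S = E(K, 0x62) = 0xF7; 0x95 ⊕ 0xF7 = 0x62.
P2: S = E(K, 0xF7) = 0x8C; 0x7A ⊕ 0x8C = 0xF6.
P3: S = E(K, 0x8C) = 0x21; 0xEC ⊕ 0x21 = 0xCD.
P4: S = E(K, 0x21) = 0xB6; 0x44 ⊕ 0xB6 = 0xF2.

P1 = 0x62, P2 = 0xF6, P3 = 0xCD, P4 = 0xF2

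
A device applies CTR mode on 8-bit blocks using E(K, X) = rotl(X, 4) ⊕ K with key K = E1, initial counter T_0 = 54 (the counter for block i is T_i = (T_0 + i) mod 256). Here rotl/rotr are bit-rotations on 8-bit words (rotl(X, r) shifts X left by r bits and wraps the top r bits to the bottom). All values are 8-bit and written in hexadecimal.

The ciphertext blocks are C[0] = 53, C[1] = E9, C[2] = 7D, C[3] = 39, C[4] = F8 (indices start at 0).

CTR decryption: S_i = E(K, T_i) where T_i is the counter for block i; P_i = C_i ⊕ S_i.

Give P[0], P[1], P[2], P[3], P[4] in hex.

P[0]: T = 54, S = E(K, T) = A4; 53 ⊕ A4 = F7.
P[1]: T = 55, S = E(K, T) = B4; E9 ⊕ B4 = 5D.
P[2]: T = 56, S = E(K, T) = 84; 7D ⊕ 84 = F9.
P[3]: T = 57, S = E(K, T) = 94; 39 ⊕ 94 = AD.
P[4]: T = 58, S = E(K, T) = 64; F8 ⊕ 64 = 9C.

P[0] = F7, P[1] = 5D, P[2] = F9, P[3] = AD, P[4] = 9C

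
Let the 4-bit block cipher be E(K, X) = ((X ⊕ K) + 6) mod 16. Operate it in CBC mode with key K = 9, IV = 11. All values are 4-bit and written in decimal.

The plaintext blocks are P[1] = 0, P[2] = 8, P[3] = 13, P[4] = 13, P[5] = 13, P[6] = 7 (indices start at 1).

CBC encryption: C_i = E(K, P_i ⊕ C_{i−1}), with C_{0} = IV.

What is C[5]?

C[5] = 5

C[1]: P[1] ⊕ 11 = 11; E(K, 11) = 8.
C[2]: P[2] ⊕ 8 = 0; E(K, 0) = 15.
C[3]: P[3] ⊕ 15 = 2; E(K, 2) = 1.
C[4]: P[4] ⊕ 1 = 12; E(K, 12) = 11.
C[5]: P[5] ⊕ 11 = 6; E(K, 6) = 5.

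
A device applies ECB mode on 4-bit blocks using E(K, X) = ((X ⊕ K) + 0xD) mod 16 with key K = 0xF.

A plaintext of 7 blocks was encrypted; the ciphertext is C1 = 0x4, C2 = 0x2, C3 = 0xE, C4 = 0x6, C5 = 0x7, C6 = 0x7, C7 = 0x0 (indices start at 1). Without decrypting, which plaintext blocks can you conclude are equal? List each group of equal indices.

P5 = P6

ECB encrypts each block independently with the same key, so equal ciphertext blocks imply equal plaintext blocks.
C5 = C6 = 0x7, so P5 = P6.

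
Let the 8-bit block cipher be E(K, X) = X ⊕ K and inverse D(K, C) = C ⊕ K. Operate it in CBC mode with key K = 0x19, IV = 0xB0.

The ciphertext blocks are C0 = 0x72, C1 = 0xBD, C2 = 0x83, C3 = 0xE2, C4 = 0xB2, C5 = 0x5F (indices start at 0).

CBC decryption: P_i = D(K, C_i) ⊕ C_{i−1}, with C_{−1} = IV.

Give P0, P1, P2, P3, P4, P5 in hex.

P0 = 0xDB, P1 = 0xD6, P2 = 0x27, P3 = 0x78, P4 = 0x49, P5 = 0xF4

P0: D(K, 0x72) = 0x6B; 0x6B ⊕ 0xB0 = 0xDB.
P1: D(K, 0xBD) = 0xA4; 0xA4 ⊕ 0x72 = 0xD6.
P2: D(K, 0x83) = 0x9A; 0x9A ⊕ 0xBD = 0x27.
P3: D(K, 0xE2) = 0xFB; 0xFB ⊕ 0x83 = 0x78.
P4: D(K, 0xB2) = 0xAB; 0xAB ⊕ 0xE2 = 0x49.
P5: D(K, 0x5F) = 0x46; 0x46 ⊕ 0xB2 = 0xF4.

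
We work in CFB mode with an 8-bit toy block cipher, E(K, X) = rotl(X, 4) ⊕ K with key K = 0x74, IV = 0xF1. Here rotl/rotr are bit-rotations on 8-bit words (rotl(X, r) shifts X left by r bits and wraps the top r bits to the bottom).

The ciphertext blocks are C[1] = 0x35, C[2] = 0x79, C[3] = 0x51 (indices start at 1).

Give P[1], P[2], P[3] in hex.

P[1] = 0x5E, P[2] = 0x5E, P[3] = 0xB2

CFB decryption: P_i = C_i ⊕ E(K, C_{i−1}), with C_{0} = IV.
P[1]: E(K, 0xF1) = 0x6B; 0x35 ⊕ 0x6B = 0x5E.
P[2]: E(K, 0x35) = 0x27; 0x79 ⊕ 0x27 = 0x5E.
P[3]: E(K, 0x79) = 0xE3; 0x51 ⊕ 0xE3 = 0xB2.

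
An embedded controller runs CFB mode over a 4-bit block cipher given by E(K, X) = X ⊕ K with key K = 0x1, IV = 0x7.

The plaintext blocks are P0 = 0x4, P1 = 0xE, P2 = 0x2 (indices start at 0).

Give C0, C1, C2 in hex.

C0 = 0x2, C1 = 0xD, C2 = 0xE

CFB encryption: C_i = P_i ⊕ E(K, C_{i−1}), with C_{−1} = IV.
C0: E(K, 0x7) = 0x6; 0x4 ⊕ 0x6 = 0x2.
C1: E(K, 0x2) = 0x3; 0xE ⊕ 0x3 = 0xD.
C2: E(K, 0xD) = 0xC; 0x2 ⊕ 0xC = 0xE.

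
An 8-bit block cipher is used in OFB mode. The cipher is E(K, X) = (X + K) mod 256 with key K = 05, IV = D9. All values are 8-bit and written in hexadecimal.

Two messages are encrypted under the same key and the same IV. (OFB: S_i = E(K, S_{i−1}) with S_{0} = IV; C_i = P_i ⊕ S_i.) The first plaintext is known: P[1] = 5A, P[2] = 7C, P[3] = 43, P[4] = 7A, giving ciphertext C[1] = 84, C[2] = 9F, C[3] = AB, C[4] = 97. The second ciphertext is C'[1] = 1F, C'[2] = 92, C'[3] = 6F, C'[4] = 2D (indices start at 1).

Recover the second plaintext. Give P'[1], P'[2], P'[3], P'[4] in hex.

In OFB with a reused IV, both messages share the same keystream S_i, so C_i ⊕ C'_i = P_i ⊕ P'_i and thus P'_i = P_i ⊕ C_i ⊕ C'_i.
P'[1]: 5A ⊕ 84 ⊕ 1F = C1.
P'[2]: 7C ⊕ 9F ⊕ 92 = 71.
P'[3]: 43 ⊕ AB ⊕ 6F = 87.
P'[4]: 7A ⊕ 97 ⊕ 2D = C0.

P'[1] = C1, P'[2] = 71, P'[3] = 87, P'[4] = C0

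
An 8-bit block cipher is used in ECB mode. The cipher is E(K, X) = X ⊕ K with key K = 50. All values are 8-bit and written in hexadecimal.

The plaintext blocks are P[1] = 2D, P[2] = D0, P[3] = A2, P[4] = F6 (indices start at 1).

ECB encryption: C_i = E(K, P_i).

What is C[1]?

C[1]: E(K, 2D) = 7D.

C[1] = 7D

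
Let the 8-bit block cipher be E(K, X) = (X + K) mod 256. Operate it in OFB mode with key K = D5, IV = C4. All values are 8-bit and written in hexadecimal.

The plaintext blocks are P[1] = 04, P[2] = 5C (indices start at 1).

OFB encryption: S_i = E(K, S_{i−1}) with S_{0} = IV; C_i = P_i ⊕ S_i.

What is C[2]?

C[2] = 32

C[1]: S = E(K, C4) = 99; 04 ⊕ 99 = 9D.
C[2]: S = E(K, 99) = 6E; 5C ⊕ 6E = 32.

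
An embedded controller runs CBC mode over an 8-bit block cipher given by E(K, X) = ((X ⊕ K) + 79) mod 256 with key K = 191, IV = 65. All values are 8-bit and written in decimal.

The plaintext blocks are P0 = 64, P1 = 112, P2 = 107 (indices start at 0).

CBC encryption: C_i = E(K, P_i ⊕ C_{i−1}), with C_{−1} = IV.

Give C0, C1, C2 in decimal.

C0 = 13, C1 = 17, C2 = 20

C0: P0 ⊕ 65 = 1; E(K, 1) = 13.
C1: P1 ⊕ 13 = 125; E(K, 125) = 17.
C2: P2 ⊕ 17 = 122; E(K, 122) = 20.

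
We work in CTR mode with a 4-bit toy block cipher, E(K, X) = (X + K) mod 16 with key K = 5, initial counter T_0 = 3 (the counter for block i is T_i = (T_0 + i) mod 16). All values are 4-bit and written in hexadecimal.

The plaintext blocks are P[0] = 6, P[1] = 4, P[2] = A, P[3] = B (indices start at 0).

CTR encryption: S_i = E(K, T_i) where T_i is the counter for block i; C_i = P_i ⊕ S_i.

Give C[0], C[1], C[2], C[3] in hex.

C[0]: T = 3, S = E(K, T) = 8; 6 ⊕ 8 = E.
C[1]: T = 4, S = E(K, T) = 9; 4 ⊕ 9 = D.
C[2]: T = 5, S = E(K, T) = A; A ⊕ A = 0.
C[3]: T = 6, S = E(K, T) = B; B ⊕ B = 0.

C[0] = E, C[1] = D, C[2] = 0, C[3] = 0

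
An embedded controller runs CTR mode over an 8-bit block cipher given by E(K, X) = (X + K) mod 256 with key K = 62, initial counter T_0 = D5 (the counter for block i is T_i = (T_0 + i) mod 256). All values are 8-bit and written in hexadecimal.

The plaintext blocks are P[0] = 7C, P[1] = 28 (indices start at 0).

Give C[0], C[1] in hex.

CTR encryption: S_i = E(K, T_i) where T_i is the counter for block i; C_i = P_i ⊕ S_i.
C[0]: T = D5, S = E(K, T) = 37; 7C ⊕ 37 = 4B.
C[1]: T = D6, S = E(K, T) = 38; 28 ⊕ 38 = 10.

C[0] = 4B, C[1] = 10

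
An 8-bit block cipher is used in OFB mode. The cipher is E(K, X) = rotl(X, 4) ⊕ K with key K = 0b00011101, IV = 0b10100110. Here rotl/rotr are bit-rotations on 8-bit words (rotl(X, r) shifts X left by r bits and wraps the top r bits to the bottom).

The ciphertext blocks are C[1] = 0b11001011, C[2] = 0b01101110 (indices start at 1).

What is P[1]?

P[1] = 0b10111100

OFB decryption: S_i = E(K, S_{i−1}) with S_{0} = IV; P_i = C_i ⊕ S_i.
P[1]: S = E(K, 0b10100110) = 0b01110111; 0b11001011 ⊕ 0b01110111 = 0b10111100.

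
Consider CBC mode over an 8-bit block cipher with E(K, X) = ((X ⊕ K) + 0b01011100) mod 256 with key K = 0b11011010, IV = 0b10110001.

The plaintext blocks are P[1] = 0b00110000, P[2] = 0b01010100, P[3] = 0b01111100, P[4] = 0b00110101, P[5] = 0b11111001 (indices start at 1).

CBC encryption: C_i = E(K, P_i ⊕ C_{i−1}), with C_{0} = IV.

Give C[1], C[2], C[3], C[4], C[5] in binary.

C[1]: P[1] ⊕ 0b10110001 = 0b10000001; E(K, 0b10000001) = 0b10110111.
C[2]: P[2] ⊕ 0b10110111 = 0b11100011; E(K, 0b11100011) = 0b10010101.
C[3]: P[3] ⊕ 0b10010101 = 0b11101001; E(K, 0b11101001) = 0b10001111.
C[4]: P[4] ⊕ 0b10001111 = 0b10111010; E(K, 0b10111010) = 0b10111100.
C[5]: P[5] ⊕ 0b10111100 = 0b01000101; E(K, 0b01000101) = 0b11111011.

C[1] = 0b10110111, C[2] = 0b10010101, C[3] = 0b10001111, C[4] = 0b10111100, C[5] = 0b11111011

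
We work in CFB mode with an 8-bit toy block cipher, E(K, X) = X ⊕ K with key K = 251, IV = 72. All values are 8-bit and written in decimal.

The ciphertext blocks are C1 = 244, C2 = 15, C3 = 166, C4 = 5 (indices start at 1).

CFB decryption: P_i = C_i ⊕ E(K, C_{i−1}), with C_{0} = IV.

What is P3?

P3: E(K, 15) = 244; 166 ⊕ 244 = 82.

P3 = 82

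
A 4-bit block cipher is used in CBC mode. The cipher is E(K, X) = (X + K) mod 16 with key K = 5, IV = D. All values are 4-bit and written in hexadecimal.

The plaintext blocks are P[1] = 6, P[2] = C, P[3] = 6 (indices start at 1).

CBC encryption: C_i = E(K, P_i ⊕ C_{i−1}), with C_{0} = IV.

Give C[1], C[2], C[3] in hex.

C[1]: P[1] ⊕ D = B; E(K, B) = 0.
C[2]: P[2] ⊕ 0 = C; E(K, C) = 1.
C[3]: P[3] ⊕ 1 = 7; E(K, 7) = C.

C[1] = 0, C[2] = 1, C[3] = C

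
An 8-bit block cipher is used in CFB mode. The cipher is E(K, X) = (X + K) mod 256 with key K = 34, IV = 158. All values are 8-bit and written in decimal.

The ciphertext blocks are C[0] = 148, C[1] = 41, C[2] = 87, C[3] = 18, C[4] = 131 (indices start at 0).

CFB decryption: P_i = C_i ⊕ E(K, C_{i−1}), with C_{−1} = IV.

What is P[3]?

P[3]: E(K, 87) = 121; 18 ⊕ 121 = 107.

P[3] = 107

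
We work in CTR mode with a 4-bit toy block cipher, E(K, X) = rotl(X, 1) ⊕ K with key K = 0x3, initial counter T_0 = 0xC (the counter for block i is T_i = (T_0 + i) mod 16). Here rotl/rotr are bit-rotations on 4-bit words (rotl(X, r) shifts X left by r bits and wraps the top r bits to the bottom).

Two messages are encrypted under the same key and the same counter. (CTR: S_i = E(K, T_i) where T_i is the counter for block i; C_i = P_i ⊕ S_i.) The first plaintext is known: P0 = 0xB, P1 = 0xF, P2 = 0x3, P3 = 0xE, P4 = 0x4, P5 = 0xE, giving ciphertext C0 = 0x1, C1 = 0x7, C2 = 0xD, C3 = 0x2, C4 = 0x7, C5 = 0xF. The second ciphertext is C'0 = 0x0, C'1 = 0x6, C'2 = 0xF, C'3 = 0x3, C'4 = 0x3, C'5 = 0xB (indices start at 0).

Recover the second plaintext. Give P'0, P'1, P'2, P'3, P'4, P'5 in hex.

In CTR with a reused counter, both messages share the same keystream S_i, so C_i ⊕ C'_i = P_i ⊕ P'_i and thus P'_i = P_i ⊕ C_i ⊕ C'_i.
P'0: 0xB ⊕ 0x1 ⊕ 0x0 = 0xA.
P'1: 0xF ⊕ 0x7 ⊕ 0x6 = 0xE.
P'2: 0x3 ⊕ 0xD ⊕ 0xF = 0x1.
P'3: 0xE ⊕ 0x2 ⊕ 0x3 = 0xF.
P'4: 0x4 ⊕ 0x7 ⊕ 0x3 = 0x0.
P'5: 0xE ⊕ 0xF ⊕ 0xB = 0xA.

P'0 = 0xA, P'1 = 0xE, P'2 = 0x1, P'3 = 0xF, P'4 = 0x0, P'5 = 0xA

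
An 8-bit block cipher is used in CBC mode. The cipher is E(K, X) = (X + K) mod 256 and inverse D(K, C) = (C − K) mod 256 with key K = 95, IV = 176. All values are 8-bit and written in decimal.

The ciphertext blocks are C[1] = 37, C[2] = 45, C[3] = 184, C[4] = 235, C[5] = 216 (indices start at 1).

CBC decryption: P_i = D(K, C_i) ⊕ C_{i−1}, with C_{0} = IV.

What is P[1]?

P[1]: D(K, 37) = 198; 198 ⊕ 176 = 118.

P[1] = 118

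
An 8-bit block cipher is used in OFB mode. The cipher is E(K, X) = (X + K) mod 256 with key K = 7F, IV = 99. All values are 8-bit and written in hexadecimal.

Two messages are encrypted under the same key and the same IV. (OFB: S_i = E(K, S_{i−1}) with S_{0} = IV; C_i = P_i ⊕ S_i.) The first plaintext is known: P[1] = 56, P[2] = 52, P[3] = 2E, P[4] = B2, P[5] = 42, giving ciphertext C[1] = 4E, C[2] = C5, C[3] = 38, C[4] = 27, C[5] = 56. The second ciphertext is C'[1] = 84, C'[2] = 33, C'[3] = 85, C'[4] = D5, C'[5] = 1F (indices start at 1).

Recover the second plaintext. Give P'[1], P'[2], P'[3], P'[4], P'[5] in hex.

P'[1] = 9C, P'[2] = A4, P'[3] = 93, P'[4] = 40, P'[5] = 0B

In OFB with a reused IV, both messages share the same keystream S_i, so C_i ⊕ C'_i = P_i ⊕ P'_i and thus P'_i = P_i ⊕ C_i ⊕ C'_i.
P'[1]: 56 ⊕ 4E ⊕ 84 = 9C.
P'[2]: 52 ⊕ C5 ⊕ 33 = A4.
P'[3]: 2E ⊕ 38 ⊕ 85 = 93.
P'[4]: B2 ⊕ 27 ⊕ D5 = 40.
P'[5]: 42 ⊕ 56 ⊕ 1F = 0B.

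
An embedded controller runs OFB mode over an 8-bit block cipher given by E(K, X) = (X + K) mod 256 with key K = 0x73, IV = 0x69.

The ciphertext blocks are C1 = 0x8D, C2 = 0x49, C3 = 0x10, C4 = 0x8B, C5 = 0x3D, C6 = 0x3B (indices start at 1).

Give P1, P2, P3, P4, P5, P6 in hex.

P1 = 0x51, P2 = 0x06, P3 = 0xD2, P4 = 0xBE, P5 = 0x95, P6 = 0x20

OFB decryption: S_i = E(K, S_{i−1}) with S_{0} = IV; P_i = C_i ⊕ S_i.
P1: S = E(K, 0x69) = 0xDC; 0x8D ⊕ 0xDC = 0x51.
P2: S = E(K, 0xDC) = 0x4F; 0x49 ⊕ 0x4F = 0x06.
P3: S = E(K, 0x4F) = 0xC2; 0x10 ⊕ 0xC2 = 0xD2.
P4: S = E(K, 0xC2) = 0x35; 0x8B ⊕ 0x35 = 0xBE.
P5: S = E(K, 0x35) = 0xA8; 0x3D ⊕ 0xA8 = 0x95.
P6: S = E(K, 0xA8) = 0x1B; 0x3B ⊕ 0x1B = 0x20.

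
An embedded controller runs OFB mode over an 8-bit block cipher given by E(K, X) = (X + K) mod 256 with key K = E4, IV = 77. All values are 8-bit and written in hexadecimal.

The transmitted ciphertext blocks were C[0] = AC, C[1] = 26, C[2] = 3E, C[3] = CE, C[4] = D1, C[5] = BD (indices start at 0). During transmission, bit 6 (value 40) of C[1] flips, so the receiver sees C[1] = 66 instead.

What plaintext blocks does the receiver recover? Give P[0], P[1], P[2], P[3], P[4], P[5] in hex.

OFB decryption: S_i = E(K, S_{i−1}) with S_{−1} = IV; P_i = C_i ⊕ S_i.
Only C[1] changed, to 66. In OFB, a change in C_i flips the same bit in P_i only; the keystream is unaffected. Decrypting the received ciphertext:
P[0]: S = E(K, 77) = 5B; AC ⊕ 5B = F7.
P[1]: S = E(K, 5B) = 3F; 66 ⊕ 3F = 59.
P[2]: S = E(K, 3F) = 23; 3E ⊕ 23 = 1D.
P[3]: S = E(K, 23) = 07; CE ⊕ 07 = C9.
P[4]: S = E(K, 07) = EB; D1 ⊕ EB = 3A.
P[5]: S = E(K, EB) = CF; BD ⊕ CF = 72.
Blocks that differ from the original plaintext: P[1].

P[0] = F7, P[1] = 59, P[2] = 1D, P[3] = C9, P[4] = 3A, P[5] = 72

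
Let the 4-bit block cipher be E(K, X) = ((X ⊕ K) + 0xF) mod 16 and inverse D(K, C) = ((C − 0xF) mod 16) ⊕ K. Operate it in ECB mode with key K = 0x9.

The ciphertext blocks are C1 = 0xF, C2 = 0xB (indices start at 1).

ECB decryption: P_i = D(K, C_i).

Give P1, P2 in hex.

P1: D(K, 0xF) = 0x9.
P2: D(K, 0xB) = 0x5.

P1 = 0x9, P2 = 0x5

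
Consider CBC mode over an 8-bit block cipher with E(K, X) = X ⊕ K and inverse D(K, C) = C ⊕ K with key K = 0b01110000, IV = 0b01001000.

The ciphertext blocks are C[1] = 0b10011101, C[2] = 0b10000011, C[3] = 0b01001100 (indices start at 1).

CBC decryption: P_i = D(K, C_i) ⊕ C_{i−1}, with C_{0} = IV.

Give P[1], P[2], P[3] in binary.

P[1]: D(K, 0b10011101) = 0b11101101; 0b11101101 ⊕ 0b01001000 = 0b10100101.
P[2]: D(K, 0b10000011) = 0b11110011; 0b11110011 ⊕ 0b10011101 = 0b01101110.
P[3]: D(K, 0b01001100) = 0b00111100; 0b00111100 ⊕ 0b10000011 = 0b10111111.

P[1] = 0b10100101, P[2] = 0b01101110, P[3] = 0b10111111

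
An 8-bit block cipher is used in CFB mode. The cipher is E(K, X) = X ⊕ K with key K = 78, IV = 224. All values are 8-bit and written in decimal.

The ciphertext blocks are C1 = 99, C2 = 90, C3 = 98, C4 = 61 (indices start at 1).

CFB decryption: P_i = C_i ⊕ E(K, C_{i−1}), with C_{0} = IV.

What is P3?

P3: E(K, 90) = 20; 98 ⊕ 20 = 118.

P3 = 118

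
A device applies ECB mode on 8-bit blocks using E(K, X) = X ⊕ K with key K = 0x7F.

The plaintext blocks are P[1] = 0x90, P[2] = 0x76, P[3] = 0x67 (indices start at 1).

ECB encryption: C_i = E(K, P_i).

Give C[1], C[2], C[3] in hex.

C[1] = 0xEF, C[2] = 0x09, C[3] = 0x18

C[1]: E(K, 0x90) = 0xEF.
C[2]: E(K, 0x76) = 0x09.
C[3]: E(K, 0x67) = 0x18.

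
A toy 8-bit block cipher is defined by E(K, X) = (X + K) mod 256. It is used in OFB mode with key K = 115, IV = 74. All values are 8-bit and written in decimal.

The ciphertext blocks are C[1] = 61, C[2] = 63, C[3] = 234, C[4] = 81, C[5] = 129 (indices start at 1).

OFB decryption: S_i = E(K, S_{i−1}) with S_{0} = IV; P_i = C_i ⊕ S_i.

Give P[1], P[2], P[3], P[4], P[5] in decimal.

P[1] = 128, P[2] = 15, P[3] = 73, P[4] = 71, P[5] = 8

P[1]: S = E(K, 74) = 189; 61 ⊕ 189 = 128.
P[2]: S = E(K, 189) = 48; 63 ⊕ 48 = 15.
P[3]: S = E(K, 48) = 163; 234 ⊕ 163 = 73.
P[4]: S = E(K, 163) = 22; 81 ⊕ 22 = 71.
P[5]: S = E(K, 22) = 137; 129 ⊕ 137 = 8.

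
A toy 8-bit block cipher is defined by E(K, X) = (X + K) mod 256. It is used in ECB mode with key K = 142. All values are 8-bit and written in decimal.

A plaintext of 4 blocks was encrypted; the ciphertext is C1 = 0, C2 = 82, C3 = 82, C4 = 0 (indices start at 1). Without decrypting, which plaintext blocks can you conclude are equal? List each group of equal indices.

ECB encrypts each block independently with the same key, so equal ciphertext blocks imply equal plaintext blocks.
C1 = C4 = 0, so P1 = P4.
C2 = C3 = 82, so P2 = P3.

P1 = P4; P2 = P3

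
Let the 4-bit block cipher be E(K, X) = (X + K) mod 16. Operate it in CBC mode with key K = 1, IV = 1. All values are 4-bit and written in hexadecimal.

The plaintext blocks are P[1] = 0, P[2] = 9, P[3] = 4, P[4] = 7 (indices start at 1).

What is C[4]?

CBC encryption: C_i = E(K, P_i ⊕ C_{i−1}), with C_{0} = IV.
C[1]: P[1] ⊕ 1 = 1; E(K, 1) = 2.
C[2]: P[2] ⊕ 2 = B; E(K, B) = C.
C[3]: P[3] ⊕ C = 8; E(K, 8) = 9.
C[4]: P[4] ⊕ 9 = E; E(K, E) = F.

C[4] = F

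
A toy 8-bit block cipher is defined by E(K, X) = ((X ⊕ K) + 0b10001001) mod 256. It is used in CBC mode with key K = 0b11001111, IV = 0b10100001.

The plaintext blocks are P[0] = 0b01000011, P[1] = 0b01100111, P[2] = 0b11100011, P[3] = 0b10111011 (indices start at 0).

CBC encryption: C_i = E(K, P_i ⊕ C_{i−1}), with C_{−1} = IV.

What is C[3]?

C[3] = 0b11101001

C[0]: P[0] ⊕ 0b10100001 = 0b11100010; E(K, 0b11100010) = 0b10110110.
C[1]: P[1] ⊕ 0b10110110 = 0b11010001; E(K, 0b11010001) = 0b10100111.
C[2]: P[2] ⊕ 0b10100111 = 0b01000100; E(K, 0b01000100) = 0b00010100.
C[3]: P[3] ⊕ 0b00010100 = 0b10101111; E(K, 0b10101111) = 0b11101001.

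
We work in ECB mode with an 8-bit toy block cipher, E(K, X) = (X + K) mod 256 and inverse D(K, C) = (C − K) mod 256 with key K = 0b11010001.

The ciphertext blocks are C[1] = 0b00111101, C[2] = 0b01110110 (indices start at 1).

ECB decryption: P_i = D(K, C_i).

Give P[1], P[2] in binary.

P[1] = 0b01101100, P[2] = 0b10100101

P[1]: D(K, 0b00111101) = 0b01101100.
P[2]: D(K, 0b01110110) = 0b10100101.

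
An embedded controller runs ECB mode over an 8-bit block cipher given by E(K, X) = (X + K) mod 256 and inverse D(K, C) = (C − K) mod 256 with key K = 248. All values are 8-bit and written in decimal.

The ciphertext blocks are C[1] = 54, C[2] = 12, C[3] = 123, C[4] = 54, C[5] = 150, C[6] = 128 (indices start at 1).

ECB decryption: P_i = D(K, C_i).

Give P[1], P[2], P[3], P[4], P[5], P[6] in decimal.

P[1]: D(K, 54) = 62.
P[2]: D(K, 12) = 20.
P[3]: D(K, 123) = 131.
P[4]: D(K, 54) = 62.
P[5]: D(K, 150) = 158.
P[6]: D(K, 128) = 136.

P[1] = 62, P[2] = 20, P[3] = 131, P[4] = 62, P[5] = 158, P[6] = 136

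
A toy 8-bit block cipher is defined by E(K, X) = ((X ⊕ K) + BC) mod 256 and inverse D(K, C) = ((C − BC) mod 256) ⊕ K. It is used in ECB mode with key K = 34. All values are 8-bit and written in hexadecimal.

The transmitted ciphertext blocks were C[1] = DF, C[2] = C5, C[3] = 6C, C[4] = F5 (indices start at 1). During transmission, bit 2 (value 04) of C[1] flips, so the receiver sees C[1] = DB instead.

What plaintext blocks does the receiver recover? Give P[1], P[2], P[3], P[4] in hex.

P[1] = 2B, P[2] = 3D, P[3] = 84, P[4] = 0D

ECB decryption: P_i = D(K, C_i).
Only C[1] changed, to DB. In ECB, a change in C_i affects only P_i. Decrypting the received ciphertext:
P[1]: D(K, DB) = 2B.
P[2]: D(K, C5) = 3D.
P[3]: D(K, 6C) = 84.
P[4]: D(K, F5) = 0D.
Blocks that differ from the original plaintext: P[1].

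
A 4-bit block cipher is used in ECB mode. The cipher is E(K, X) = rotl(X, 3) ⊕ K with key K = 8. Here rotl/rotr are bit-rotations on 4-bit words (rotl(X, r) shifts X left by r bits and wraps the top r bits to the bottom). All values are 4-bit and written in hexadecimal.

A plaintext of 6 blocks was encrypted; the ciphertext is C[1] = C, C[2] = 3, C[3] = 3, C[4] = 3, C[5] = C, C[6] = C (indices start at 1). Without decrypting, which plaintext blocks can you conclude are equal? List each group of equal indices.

P[1] = P[5] = P[6]; P[2] = P[3] = P[4]

ECB encrypts each block independently with the same key, so equal ciphertext blocks imply equal plaintext blocks.
C[1] = C[5] = C[6] = C, so P[1] = P[5] = P[6].
C[2] = C[3] = C[4] = 3, so P[2] = P[3] = P[4].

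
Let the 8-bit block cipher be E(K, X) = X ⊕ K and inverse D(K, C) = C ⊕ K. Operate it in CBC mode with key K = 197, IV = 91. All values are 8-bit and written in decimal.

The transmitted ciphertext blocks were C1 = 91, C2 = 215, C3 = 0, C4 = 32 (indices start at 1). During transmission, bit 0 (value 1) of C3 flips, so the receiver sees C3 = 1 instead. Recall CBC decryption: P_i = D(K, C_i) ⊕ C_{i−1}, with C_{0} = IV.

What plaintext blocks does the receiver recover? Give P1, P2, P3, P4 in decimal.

P1 = 197, P2 = 73, P3 = 19, P4 = 228

Only C3 changed, to 1. In CBC, a change in C_i garbles P_i and flips the same bit in P_{i+1}. Decrypting the received ciphertext:
P1: D(K, 91) = 158; 158 ⊕ 91 = 197.
P2: D(K, 215) = 18; 18 ⊕ 91 = 73.
P3: D(K, 1) = 196; 196 ⊕ 215 = 19.
P4: D(K, 32) = 229; 229 ⊕ 1 = 228.
Blocks that differ from the original plaintext: P3, P4.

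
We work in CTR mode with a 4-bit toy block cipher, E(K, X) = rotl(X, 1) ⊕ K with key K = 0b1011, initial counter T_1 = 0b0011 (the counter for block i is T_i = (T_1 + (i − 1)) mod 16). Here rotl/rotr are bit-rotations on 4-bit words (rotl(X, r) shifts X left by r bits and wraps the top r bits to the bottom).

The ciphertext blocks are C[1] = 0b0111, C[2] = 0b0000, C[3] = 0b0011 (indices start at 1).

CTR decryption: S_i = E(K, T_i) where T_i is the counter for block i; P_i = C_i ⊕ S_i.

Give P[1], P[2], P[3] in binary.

P[1]: T = 0b0011, S = E(K, T) = 0b1101; 0b0111 ⊕ 0b1101 = 0b1010.
P[2]: T = 0b0100, S = E(K, T) = 0b0011; 0b0000 ⊕ 0b0011 = 0b0011.
P[3]: T = 0b0101, S = E(K, T) = 0b0001; 0b0011 ⊕ 0b0001 = 0b0010.

P[1] = 0b1010, P[2] = 0b0011, P[3] = 0b0010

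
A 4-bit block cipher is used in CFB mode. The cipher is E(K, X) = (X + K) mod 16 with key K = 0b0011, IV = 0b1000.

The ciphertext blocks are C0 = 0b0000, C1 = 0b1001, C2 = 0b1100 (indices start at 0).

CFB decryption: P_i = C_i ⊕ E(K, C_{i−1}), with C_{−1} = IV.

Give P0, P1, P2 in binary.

P0: E(K, 0b1000) = 0b1011; 0b0000 ⊕ 0b1011 = 0b1011.
P1: E(K, 0b0000) = 0b0011; 0b1001 ⊕ 0b0011 = 0b1010.
P2: E(K, 0b1001) = 0b1100; 0b1100 ⊕ 0b1100 = 0b0000.

P0 = 0b1011, P1 = 0b1010, P2 = 0b0000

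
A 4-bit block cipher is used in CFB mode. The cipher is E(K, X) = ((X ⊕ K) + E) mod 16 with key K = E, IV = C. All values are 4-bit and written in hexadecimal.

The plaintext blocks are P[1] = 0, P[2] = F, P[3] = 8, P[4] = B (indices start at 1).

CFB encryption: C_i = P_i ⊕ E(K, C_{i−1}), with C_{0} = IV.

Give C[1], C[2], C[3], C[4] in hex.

C[1]: E(K, C) = 0; 0 ⊕ 0 = 0.
C[2]: E(K, 0) = C; F ⊕ C = 3.
C[3]: E(K, 3) = B; 8 ⊕ B = 3.
C[4]: E(K, 3) = B; B ⊕ B = 0.

C[1] = 0, C[2] = 3, C[3] = 3, C[4] = 0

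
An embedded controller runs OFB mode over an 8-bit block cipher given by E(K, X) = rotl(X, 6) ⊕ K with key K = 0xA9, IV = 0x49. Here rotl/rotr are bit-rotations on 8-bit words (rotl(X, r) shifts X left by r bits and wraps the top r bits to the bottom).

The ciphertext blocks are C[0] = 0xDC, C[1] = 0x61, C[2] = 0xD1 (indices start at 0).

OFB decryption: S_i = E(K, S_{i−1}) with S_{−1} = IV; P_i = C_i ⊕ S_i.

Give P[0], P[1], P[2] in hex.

P[0] = 0x27, P[1] = 0x36, P[2] = 0xAD

P[0]: S = E(K, 0x49) = 0xFB; 0xDC ⊕ 0xFB = 0x27.
P[1]: S = E(K, 0xFB) = 0x57; 0x61 ⊕ 0x57 = 0x36.
P[2]: S = E(K, 0x57) = 0x7C; 0xD1 ⊕ 0x7C = 0xAD.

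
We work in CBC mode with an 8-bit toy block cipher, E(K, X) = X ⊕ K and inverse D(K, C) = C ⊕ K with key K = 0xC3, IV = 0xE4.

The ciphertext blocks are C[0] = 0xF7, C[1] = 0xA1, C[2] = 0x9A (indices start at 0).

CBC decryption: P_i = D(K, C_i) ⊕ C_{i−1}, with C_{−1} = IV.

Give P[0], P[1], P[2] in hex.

P[0] = 0xD0, P[1] = 0x95, P[2] = 0xF8

P[0]: D(K, 0xF7) = 0x34; 0x34 ⊕ 0xE4 = 0xD0.
P[1]: D(K, 0xA1) = 0x62; 0x62 ⊕ 0xF7 = 0x95.
P[2]: D(K, 0x9A) = 0x59; 0x59 ⊕ 0xA1 = 0xF8.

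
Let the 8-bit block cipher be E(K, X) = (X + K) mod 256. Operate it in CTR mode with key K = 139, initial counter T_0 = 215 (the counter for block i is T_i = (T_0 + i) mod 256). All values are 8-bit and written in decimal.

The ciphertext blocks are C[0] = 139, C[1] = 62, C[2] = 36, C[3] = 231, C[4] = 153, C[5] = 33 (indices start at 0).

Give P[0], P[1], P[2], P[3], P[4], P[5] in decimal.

P[0] = 233, P[1] = 93, P[2] = 64, P[3] = 130, P[4] = 255, P[5] = 70

CTR decryption: S_i = E(K, T_i) where T_i is the counter for block i; P_i = C_i ⊕ S_i.
P[0]: T = 215, S = E(K, T) = 98; 139 ⊕ 98 = 233.
P[1]: T = 216, S = E(K, T) = 99; 62 ⊕ 99 = 93.
P[2]: T = 217, S = E(K, T) = 100; 36 ⊕ 100 = 64.
P[3]: T = 218, S = E(K, T) = 101; 231 ⊕ 101 = 130.
P[4]: T = 219, S = E(K, T) = 102; 153 ⊕ 102 = 255.
P[5]: T = 220, S = E(K, T) = 103; 33 ⊕ 103 = 70.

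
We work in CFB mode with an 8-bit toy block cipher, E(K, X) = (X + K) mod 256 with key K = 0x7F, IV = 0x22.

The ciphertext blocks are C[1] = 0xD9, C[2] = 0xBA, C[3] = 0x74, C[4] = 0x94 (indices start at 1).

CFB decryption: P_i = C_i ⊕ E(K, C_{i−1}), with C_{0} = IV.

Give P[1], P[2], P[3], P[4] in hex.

P[1] = 0x78, P[2] = 0xE2, P[3] = 0x4D, P[4] = 0x67

P[1]: E(K, 0x22) = 0xA1; 0xD9 ⊕ 0xA1 = 0x78.
P[2]: E(K, 0xD9) = 0x58; 0xBA ⊕ 0x58 = 0xE2.
P[3]: E(K, 0xBA) = 0x39; 0x74 ⊕ 0x39 = 0x4D.
P[4]: E(K, 0x74) = 0xF3; 0x94 ⊕ 0xF3 = 0x67.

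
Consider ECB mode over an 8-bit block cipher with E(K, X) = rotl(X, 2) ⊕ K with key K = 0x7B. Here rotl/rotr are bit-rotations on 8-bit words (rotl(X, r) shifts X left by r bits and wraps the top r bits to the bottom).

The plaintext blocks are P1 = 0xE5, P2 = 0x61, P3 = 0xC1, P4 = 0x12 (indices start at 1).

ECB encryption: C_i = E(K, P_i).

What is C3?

C3: E(K, 0xC1) = 0x7C.

C3 = 0x7C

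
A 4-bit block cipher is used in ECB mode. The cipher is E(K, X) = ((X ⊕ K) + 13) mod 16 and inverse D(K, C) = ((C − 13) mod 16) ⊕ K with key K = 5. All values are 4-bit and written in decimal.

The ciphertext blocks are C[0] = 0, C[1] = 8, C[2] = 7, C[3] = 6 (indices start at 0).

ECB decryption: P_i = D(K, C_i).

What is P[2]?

P[2]: D(K, 7) = 15.

P[2] = 15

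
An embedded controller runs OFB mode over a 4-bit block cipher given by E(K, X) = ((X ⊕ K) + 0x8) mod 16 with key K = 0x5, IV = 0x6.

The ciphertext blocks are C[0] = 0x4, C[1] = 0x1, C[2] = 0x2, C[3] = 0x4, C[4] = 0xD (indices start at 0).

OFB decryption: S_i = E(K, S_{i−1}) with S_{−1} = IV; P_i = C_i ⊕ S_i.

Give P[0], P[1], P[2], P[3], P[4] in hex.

P[0]: S = E(K, 0x6) = 0xB; 0x4 ⊕ 0xB = 0xF.
P[1]: S = E(K, 0xB) = 0x6; 0x1 ⊕ 0x6 = 0x7.
P[2]: S = E(K, 0x6) = 0xB; 0x2 ⊕ 0xB = 0x9.
P[3]: S = E(K, 0xB) = 0x6; 0x4 ⊕ 0x6 = 0x2.
P[4]: S = E(K, 0x6) = 0xB; 0xD ⊕ 0xB = 0x6.

P[0] = 0xF, P[1] = 0x7, P[2] = 0x9, P[3] = 0x2, P[4] = 0x6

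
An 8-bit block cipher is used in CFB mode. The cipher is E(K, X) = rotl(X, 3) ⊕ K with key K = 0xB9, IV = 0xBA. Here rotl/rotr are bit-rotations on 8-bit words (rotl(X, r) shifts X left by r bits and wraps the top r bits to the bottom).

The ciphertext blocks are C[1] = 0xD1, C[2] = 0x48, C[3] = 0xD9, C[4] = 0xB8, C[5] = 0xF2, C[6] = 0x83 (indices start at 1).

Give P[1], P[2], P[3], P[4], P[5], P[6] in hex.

CFB decryption: P_i = C_i ⊕ E(K, C_{i−1}), with C_{0} = IV.
P[1]: E(K, 0xBA) = 0x6C; 0xD1 ⊕ 0x6C = 0xBD.
P[2]: E(K, 0xD1) = 0x37; 0x48 ⊕ 0x37 = 0x7F.
P[3]: E(K, 0x48) = 0xFB; 0xD9 ⊕ 0xFB = 0x22.
P[4]: E(K, 0xD9) = 0x77; 0xB8 ⊕ 0x77 = 0xCF.
P[5]: E(K, 0xB8) = 0x7C; 0xF2 ⊕ 0x7C = 0x8E.
P[6]: E(K, 0xF2) = 0x2E; 0x83 ⊕ 0x2E = 0xAD.

P[1] = 0xBD, P[2] = 0x7F, P[3] = 0x22, P[4] = 0xCF, P[5] = 0x8E, P[6] = 0xAD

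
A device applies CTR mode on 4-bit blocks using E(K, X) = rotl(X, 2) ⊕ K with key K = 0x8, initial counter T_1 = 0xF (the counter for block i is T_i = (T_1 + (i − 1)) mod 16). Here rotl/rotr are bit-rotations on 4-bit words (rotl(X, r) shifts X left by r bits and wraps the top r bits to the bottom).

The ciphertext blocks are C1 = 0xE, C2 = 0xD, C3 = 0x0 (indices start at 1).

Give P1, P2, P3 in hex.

CTR decryption: S_i = E(K, T_i) where T_i is the counter for block i; P_i = C_i ⊕ S_i.
P1: T = 0xF, S = E(K, T) = 0x7; 0xE ⊕ 0x7 = 0x9.
P2: T = 0x0, S = E(K, T) = 0x8; 0xD ⊕ 0x8 = 0x5.
P3: T = 0x1, S = E(K, T) = 0xC; 0x0 ⊕ 0xC = 0xC.

P1 = 0x9, P2 = 0x5, P3 = 0xC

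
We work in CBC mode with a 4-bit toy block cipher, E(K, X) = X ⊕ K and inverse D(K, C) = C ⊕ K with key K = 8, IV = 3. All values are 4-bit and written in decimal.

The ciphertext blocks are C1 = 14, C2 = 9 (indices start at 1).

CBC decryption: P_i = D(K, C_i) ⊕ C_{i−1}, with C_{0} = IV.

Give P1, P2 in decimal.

P1 = 5, P2 = 15

P1: D(K, 14) = 6; 6 ⊕ 3 = 5.
P2: D(K, 9) = 1; 1 ⊕ 14 = 15.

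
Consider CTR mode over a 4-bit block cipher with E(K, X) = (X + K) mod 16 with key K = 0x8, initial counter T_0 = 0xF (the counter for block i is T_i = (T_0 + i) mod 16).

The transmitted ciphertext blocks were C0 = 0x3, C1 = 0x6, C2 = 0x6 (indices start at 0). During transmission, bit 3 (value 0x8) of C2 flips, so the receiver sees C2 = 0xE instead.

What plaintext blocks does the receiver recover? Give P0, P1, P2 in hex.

CTR decryption: S_i = E(K, T_i) where T_i is the counter for block i; P_i = C_i ⊕ S_i.
Only C2 changed, to 0xE. In CTR, a change in C_i flips the same bit in P_i only; the keystream is unaffected. Decrypting the received ciphertext:
P0: T = 0xF, S = E(K, T) = 0x7; 0x3 ⊕ 0x7 = 0x4.
P1: T = 0x0, S = E(K, T) = 0x8; 0x6 ⊕ 0x8 = 0xE.
P2: T = 0x1, S = E(K, T) = 0x9; 0xE ⊕ 0x9 = 0x7.
Blocks that differ from the original plaintext: P2.

P0 = 0x4, P1 = 0xE, P2 = 0x7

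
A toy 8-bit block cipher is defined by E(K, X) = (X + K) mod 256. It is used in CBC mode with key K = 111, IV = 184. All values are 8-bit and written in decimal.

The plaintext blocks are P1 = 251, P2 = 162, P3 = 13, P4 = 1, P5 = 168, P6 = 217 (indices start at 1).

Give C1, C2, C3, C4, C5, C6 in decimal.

CBC encryption: C_i = E(K, P_i ⊕ C_{i−1}), with C_{0} = IV.
C1: P1 ⊕ 184 = 67; E(K, 67) = 178.
C2: P2 ⊕ 178 = 16; E(K, 16) = 127.
C3: P3 ⊕ 127 = 114; E(K, 114) = 225.
C4: P4 ⊕ 225 = 224; E(K, 224) = 79.
C5: P5 ⊕ 79 = 231; E(K, 231) = 86.
C6: P6 ⊕ 86 = 143; E(K, 143) = 254.

C1 = 178, C2 = 127, C3 = 225, C4 = 79, C5 = 86, C6 = 254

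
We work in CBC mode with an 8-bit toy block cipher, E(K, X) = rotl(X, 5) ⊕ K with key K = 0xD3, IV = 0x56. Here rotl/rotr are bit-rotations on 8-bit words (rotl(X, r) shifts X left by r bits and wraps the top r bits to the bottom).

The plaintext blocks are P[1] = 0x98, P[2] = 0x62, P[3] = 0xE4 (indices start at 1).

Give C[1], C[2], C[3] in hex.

C[1] = 0x0A, C[2] = 0xDE, C[3] = 0x94

CBC encryption: C_i = E(K, P_i ⊕ C_{i−1}), with C_{0} = IV.
C[1]: P[1] ⊕ 0x56 = 0xCE; E(K, 0xCE) = 0x0A.
C[2]: P[2] ⊕ 0x0A = 0x68; E(K, 0x68) = 0xDE.
C[3]: P[3] ⊕ 0xDE = 0x3A; E(K, 0x3A) = 0x94.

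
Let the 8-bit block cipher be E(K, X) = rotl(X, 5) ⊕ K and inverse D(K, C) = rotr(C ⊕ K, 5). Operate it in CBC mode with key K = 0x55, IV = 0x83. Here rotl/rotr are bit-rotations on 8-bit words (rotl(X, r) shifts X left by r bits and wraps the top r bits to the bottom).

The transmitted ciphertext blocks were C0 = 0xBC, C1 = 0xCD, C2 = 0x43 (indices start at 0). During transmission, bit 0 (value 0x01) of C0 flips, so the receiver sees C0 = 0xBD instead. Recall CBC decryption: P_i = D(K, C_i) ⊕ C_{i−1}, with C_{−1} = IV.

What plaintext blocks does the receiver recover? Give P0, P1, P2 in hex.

Only C0 changed, to 0xBD. In CBC, a change in C_i garbles P_i and flips the same bit in P_{i+1}. Decrypting the received ciphertext:
P0: D(K, 0xBD) = 0x47; 0x47 ⊕ 0x83 = 0xC4.
P1: D(K, 0xCD) = 0xC4; 0xC4 ⊕ 0xBD = 0x79.
P2: D(K, 0x43) = 0xB0; 0xB0 ⊕ 0xCD = 0x7D.
Blocks that differ from the original plaintext: P0, P1.

P0 = 0xC4, P1 = 0x79, P2 = 0x7D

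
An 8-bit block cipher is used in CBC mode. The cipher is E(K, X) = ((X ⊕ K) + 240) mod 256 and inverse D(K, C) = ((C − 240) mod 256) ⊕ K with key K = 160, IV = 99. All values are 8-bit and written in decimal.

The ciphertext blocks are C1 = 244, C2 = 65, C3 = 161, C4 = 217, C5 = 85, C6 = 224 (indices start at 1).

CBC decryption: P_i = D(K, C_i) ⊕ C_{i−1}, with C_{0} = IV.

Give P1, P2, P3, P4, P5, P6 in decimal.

P1: D(K, 244) = 164; 164 ⊕ 99 = 199.
P2: D(K, 65) = 241; 241 ⊕ 244 = 5.
P3: D(K, 161) = 17; 17 ⊕ 65 = 80.
P4: D(K, 217) = 73; 73 ⊕ 161 = 232.
P5: D(K, 85) = 197; 197 ⊕ 217 = 28.
P6: D(K, 224) = 80; 80 ⊕ 85 = 5.

P1 = 199, P2 = 5, P3 = 80, P4 = 232, P5 = 28, P6 = 5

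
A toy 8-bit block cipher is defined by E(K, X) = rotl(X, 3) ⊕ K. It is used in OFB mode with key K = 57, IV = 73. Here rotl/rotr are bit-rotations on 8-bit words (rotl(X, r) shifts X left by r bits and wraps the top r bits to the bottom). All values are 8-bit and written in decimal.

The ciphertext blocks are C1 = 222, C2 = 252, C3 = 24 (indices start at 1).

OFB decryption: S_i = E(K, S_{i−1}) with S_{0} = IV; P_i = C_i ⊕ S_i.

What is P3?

P3 = 52

P1: S = E(K, 73) = 115; 222 ⊕ 115 = 173.
P2: S = E(K, 115) = 162; 252 ⊕ 162 = 94.
P3: S = E(K, 162) = 44; 24 ⊕ 44 = 52.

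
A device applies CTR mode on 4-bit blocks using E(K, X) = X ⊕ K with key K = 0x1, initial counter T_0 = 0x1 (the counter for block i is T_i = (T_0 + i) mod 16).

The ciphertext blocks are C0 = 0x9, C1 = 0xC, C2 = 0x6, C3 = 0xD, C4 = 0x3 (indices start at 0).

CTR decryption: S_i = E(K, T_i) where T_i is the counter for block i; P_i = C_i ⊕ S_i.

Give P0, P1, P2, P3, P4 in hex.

P0: T = 0x1, S = E(K, T) = 0x0; 0x9 ⊕ 0x0 = 0x9.
P1: T = 0x2, S = E(K, T) = 0x3; 0xC ⊕ 0x3 = 0xF.
P2: T = 0x3, S = E(K, T) = 0x2; 0x6 ⊕ 0x2 = 0x4.
P3: T = 0x4, S = E(K, T) = 0x5; 0xD ⊕ 0x5 = 0x8.
P4: T = 0x5, S = E(K, T) = 0x4; 0x3 ⊕ 0x4 = 0x7.

P0 = 0x9, P1 = 0xF, P2 = 0x4, P3 = 0x8, P4 = 0x7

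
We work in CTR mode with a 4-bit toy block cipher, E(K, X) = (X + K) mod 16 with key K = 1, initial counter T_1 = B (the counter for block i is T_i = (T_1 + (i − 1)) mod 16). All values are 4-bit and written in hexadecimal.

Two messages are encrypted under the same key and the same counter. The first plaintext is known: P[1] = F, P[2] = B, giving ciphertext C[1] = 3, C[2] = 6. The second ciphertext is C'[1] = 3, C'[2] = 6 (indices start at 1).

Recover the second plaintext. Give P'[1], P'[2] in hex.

In CTR with a reused counter, both messages share the same keystream S_i, so C_i ⊕ C'_i = P_i ⊕ P'_i and thus P'_i = P_i ⊕ C_i ⊕ C'_i.
P'[1]: F ⊕ 3 ⊕ 3 = F.
P'[2]: B ⊕ 6 ⊕ 6 = B.

P'[1] = F, P'[2] = B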